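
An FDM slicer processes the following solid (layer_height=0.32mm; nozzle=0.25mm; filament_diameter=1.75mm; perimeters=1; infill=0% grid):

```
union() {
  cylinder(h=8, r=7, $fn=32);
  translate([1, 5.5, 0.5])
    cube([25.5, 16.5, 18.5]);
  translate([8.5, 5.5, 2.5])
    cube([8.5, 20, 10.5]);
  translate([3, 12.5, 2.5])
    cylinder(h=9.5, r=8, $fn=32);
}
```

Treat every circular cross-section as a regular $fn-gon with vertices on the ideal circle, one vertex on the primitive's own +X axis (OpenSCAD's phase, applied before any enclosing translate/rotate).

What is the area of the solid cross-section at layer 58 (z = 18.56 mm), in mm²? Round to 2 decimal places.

At z = 18.56 mm: the cylinder is not intersected at this z (z outside [0, 8]); the 25.5×16.5 cube at (1, 5.5) contributes its full rectangle (area 420.75 mm²); the cube at (8.5, 5.5) is not intersected at this z (z outside [2.5, 13]); the cylinder at (3, 12.5) is not intersected at this z (z outside [2.5, 12]); Taking the union: only the 25.5×16.5 cube at (1, 5.5) is present, so the union is just that shape — area = 420.75 mm². Overall, the cross-section is a single solid region. Net area = 420.75 mm².

420.75 mm²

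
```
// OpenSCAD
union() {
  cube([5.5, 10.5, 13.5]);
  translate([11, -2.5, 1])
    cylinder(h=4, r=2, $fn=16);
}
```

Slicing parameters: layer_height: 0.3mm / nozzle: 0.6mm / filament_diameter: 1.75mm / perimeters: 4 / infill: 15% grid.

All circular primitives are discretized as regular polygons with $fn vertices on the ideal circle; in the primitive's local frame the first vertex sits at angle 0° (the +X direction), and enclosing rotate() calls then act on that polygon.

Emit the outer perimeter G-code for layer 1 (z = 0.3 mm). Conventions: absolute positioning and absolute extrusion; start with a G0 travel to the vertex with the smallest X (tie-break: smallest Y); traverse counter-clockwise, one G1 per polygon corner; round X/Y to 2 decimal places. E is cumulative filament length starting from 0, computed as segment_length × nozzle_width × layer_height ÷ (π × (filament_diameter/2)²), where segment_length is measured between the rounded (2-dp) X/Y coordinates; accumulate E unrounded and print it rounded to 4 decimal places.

G0 X0.00 Y0.00 Z0.30
G1 X5.50 Y0.00 E0.4116
G1 X5.50 Y10.50 E1.1974
G1 X0.00 Y10.50 E1.6090
G1 X0.00 Y0.00 E2.3947

At z = 0.3 mm: the cube is present — its section is the full 5.5×10.5 rectangle; the cylinder at (11, -2.5) is not intersected at this z (z outside [1, 5]); Combining (union): only the 5.5×10.5 cube is present, so the union is just that shape — 1 connected region. The outline is a single polygon with 4 vertices. Extrusion per mm of travel: 0.6 × 0.3 / (π × 0.875²) = 0.074835. Accumulating E over each segment gives final E = 2.3947.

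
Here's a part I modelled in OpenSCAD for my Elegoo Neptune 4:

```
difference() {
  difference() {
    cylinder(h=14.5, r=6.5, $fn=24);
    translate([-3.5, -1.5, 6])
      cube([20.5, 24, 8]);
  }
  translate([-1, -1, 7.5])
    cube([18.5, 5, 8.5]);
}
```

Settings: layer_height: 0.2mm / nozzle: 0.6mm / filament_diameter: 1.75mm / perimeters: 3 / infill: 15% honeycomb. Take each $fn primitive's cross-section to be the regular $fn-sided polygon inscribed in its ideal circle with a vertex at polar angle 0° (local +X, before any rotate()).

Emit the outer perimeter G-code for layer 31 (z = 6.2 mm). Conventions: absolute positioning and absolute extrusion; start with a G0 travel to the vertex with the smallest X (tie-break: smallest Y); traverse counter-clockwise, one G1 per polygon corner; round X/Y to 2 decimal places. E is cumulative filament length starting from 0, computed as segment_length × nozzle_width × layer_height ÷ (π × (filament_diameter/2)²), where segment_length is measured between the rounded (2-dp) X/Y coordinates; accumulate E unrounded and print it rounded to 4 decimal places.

G0 X-6.50 Y0.00 Z6.20
G1 X-6.28 Y-1.68 E0.0845
G1 X-5.63 Y-3.25 E0.1693
G1 X-4.60 Y-4.60 E0.2540
G1 X-3.25 Y-5.63 E0.3387
G1 X-1.68 Y-6.28 E0.4235
G1 X0.00 Y-6.50 E0.5080
G1 X1.68 Y-6.28 E0.5926
G1 X3.25 Y-5.63 E0.6774
G1 X4.60 Y-4.60 E0.7621
G1 X5.63 Y-3.25 E0.8468
G1 X6.28 Y-1.68 E0.9316
G1 X6.30 Y-1.50 E0.9406
G1 X-3.50 Y-1.50 E1.4295
G1 X-3.50 Y5.44 E1.7758
G1 X-4.60 Y4.60 E1.8448
G1 X-5.63 Y3.25 E1.9295
G1 X-6.28 Y1.68 E2.0143
G1 X-6.50 Y0.00 E2.0988

At z = 6.2 mm: the r=6.5 cylinder gives a regular 24-gon of circumradius 6.5 (constant along its height); the cube at (-3.5, -1.5) is present — its section is the full 20.5×24 rectangle; After the difference (first − rest): starting from the r=6.5 cylinder, the 20.5×24 cube at (-3.5, -1.5) partially overlaps it — only the 69.12 mm² overlap (of its 492.00 mm²) is removed, clipping the outline — 1 connected region; the cube at (-1, -1) is not intersected at this z (z outside [7.5, 16]); Taking the first minus the rest: none of the subtracted shapes is present at this height, so that combined region is unchanged — 1 connected region. The outline is a single polygon with 18 vertices. Extrusion per mm of travel: 0.6 × 0.2 / (π × 0.875²) = 0.049890. Accumulating E over each segment gives final E = 2.0988.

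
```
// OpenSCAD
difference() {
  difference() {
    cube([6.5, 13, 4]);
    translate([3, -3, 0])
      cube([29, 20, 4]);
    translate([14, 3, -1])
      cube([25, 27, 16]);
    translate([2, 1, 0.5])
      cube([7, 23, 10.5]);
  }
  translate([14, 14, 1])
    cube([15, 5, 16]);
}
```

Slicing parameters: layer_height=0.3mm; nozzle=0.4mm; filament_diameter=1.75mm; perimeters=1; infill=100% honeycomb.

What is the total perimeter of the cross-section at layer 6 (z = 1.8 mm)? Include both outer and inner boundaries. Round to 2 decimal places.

At z = 1.8 mm: the cube is present — its section is the full 6.5×13 rectangle (perimeter 39.00 mm); the cube at (3, -3) (footprint 29×20) is included at this height (perimeter 98.00 mm); the cube at (14, 3) is present — its section is the full 25×27 rectangle (perimeter 104.00 mm); the cube at (2, 1) is present — its section is the full 7×23 rectangle (perimeter 60.00 mm); Subtracting the remaining from the first: starting from the 6.5×13 cube, the 29×20 cube at (3, -3) partially overlaps it — only the 45.50 mm² overlap (of its 580.00 mm²) is removed, clipping the outline; the 25×27 cube at (14, 3) misses the remaining region (no effect); the 7×23 cube at (2, 1) partially overlaps it — only the 12.00 mm² overlap (of its 161.00 mm²) is removed, clipping the outline — boundary = 32.00 mm; the cube at (14, 14) (footprint 15×5) is included at this height (perimeter 40.00 mm); Taking the first minus the rest: starting from that combined region, the 15×5 cube at (14, 14) misses the remaining region (no effect) — boundary = 32.00 mm. Overall, the cross-section is a single solid region. Total boundary length (outer) = 32.00 mm.

32.00 mm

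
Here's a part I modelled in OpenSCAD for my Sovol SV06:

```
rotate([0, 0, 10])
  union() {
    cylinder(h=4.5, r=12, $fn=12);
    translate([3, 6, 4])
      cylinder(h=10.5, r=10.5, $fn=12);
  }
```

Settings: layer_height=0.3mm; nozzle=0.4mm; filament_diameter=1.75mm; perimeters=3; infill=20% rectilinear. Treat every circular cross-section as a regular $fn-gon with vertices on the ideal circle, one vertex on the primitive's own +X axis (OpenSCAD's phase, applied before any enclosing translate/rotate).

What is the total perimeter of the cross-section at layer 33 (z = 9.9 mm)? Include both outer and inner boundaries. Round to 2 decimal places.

65.22 mm

At z = 9.9 mm: the cylinder does not reach this height (z outside [0, 4.5]); the cylinder at (3, 6): section is a regular 12-gon, circumradius r=10.5 (perimeter = 2·12·10.500·sin(180°/12) = 65.22 mm); Merging all regions: only the r=10.5 cylinder at (3, 6) is present, so the union is just that shape — boundary = 65.22 mm; (rotated 10° about Z; rotation is an isometry so areas/perimeters/island counts are preserved). Overall, the cross-section is a single solid region. Total boundary length (outer) = 65.22 mm.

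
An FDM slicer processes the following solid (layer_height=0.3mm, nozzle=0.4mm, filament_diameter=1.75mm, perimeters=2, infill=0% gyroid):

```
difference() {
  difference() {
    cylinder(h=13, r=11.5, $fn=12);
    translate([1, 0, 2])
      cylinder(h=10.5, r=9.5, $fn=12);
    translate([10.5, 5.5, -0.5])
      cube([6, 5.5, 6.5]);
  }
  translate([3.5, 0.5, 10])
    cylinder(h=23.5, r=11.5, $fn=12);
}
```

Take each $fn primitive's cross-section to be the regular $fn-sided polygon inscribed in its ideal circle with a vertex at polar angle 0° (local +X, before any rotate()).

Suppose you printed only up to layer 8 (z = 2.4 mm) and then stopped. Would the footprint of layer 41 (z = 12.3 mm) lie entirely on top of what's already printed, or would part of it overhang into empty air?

Compare the two slices. At z = 2.4: the r=11.5 cylinder contributes a regular 12-gon of circumradius 11.5 (area = (12/2)·11.500²·sin(360°/12) = 396.75 mm²); the cylinder at (1, 0): section is a regular 12-gon, circumradius r=9.5 (area = (12/2)·9.500²·sin(360°/12) = 270.75 mm²); the 6×5.5 cube at (10.5, 5.5) contributes its full rectangle (area 33.00 mm²); Subtracting the remaining from the first: starting from the r=11.5 cylinder (396.75 mm²), the r=9.5 cylinder at (1, 0) lies wholly inside it (removes its full 270.75 mm² and its 59.01 mm outline becomes a hole wall); the 6×5.5 cube at (10.5, 5.5) misses the remaining region (no effect) — area = 126.00 mm²; the cylinder at (3.5, 0.5) does not reach this height (z outside [10, 33.5]); Subtracting the remaining from the first: none of the subtracted shapes is present at this height, so that combined region is unchanged — area = 126.00 mm². At z = 12.3: the r=11.5 cylinder contributes a regular 12-gon of circumradius 11.5 (area = (12/2)·11.500²·sin(360°/12) = 396.75 mm²); the cylinder at (1, 0): section is a regular 12-gon, circumradius r=9.5 (area = (12/2)·9.500²·sin(360°/12) = 270.75 mm²); the cube at (10.5, 5.5) is absent (z outside [-0.5, 6]); Subtracting the remaining from the first: starting from the r=11.5 cylinder (396.75 mm²), the r=9.5 cylinder at (1, 0) lies wholly inside it (removes its full 270.75 mm² and its 59.01 mm outline becomes a hole wall) — area = 126.00 mm²; the r=11.5 cylinder at (3.5, 0.5) contributes a regular 12-gon of circumradius 11.5 (area = (12/2)·11.500²·sin(360°/12) = 396.75 mm²); Taking the first minus the rest: starting from that combined region (126.00 mm²), the r=11.5 cylinder at (3.5, 0.5) partially overlaps it — only the 52.62 mm² overlap (of its 396.75 mm²) is removed, clipping the outline — area = 73.38 mm². Checking containment: the cross-section at z = 12.3 is a subset of the cross-section at z = 2.4.

entirely on top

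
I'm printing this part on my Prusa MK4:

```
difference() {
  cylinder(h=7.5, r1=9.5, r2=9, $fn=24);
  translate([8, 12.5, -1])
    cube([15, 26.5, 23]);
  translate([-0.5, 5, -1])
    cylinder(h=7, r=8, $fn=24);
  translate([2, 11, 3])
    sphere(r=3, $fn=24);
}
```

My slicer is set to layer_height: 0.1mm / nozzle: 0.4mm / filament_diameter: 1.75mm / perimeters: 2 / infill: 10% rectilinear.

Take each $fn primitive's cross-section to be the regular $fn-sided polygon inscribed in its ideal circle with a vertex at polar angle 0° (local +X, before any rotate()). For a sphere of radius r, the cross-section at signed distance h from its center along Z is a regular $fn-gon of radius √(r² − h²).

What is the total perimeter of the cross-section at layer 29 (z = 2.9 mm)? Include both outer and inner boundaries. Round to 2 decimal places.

63.56 mm

At z = 2.9 mm: the cone (r1=9.5→r2=9) has section circumradius 9.307 here — a regular 24-gon (perimeter = 2·24·9.307·sin(180°/24) = 58.31 mm); the 15×26.5 cube at (8, 12.5) contributes its full rectangle (perimeter 83.00 mm); the r=8 cylinder at (-0.5, 5) gives a regular 24-gon of circumradius 8 (constant along its height) (perimeter = 2·24·8.000·sin(180°/24) = 50.12 mm); the sphere at (2, 11): section is a regular 24-gon, circumradius = √(r²−h²) = √(3²−0.1²) = 2.998 (perimeter = 2·24·2.998·sin(180°/24) = 18.79 mm); Subtracting the remaining from the first: starting from the cone, the 15×26.5 cube at (8, 12.5) misses the remaining region (no effect); the r=8 cylinder at (-0.5, 5) partially overlaps it — only the 145.65 mm² overlap (of its 198.77 mm²) is removed, clipping the outline; the r=3 sphere at (2, 11) misses the remaining region (no effect) — boundary = 63.56 mm. Overall, the cross-section is a single solid region. Total boundary length (outer) = 63.56 mm.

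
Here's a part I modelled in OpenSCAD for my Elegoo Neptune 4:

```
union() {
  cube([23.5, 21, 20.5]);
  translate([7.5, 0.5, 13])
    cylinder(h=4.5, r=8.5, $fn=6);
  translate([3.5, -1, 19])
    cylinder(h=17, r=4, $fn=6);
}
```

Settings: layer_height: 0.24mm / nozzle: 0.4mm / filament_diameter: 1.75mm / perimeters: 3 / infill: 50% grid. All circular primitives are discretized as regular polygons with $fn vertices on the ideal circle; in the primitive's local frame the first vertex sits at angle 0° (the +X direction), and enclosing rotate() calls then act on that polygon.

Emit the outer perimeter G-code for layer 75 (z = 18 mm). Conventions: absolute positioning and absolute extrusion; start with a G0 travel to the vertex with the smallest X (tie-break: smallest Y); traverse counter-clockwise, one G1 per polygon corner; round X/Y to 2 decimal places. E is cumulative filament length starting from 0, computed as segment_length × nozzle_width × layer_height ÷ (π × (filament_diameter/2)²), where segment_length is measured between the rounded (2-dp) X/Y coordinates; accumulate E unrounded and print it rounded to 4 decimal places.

G0 X0.00 Y0.00 Z18.00
G1 X23.50 Y0.00 E0.9379
G1 X23.50 Y21.00 E1.7761
G1 X0.00 Y21.00 E2.7140
G1 X0.00 Y0.00 E3.5522

At z = 18 mm: the 23.5×21 cube contributes its full rectangle; the cylinder at (7.5, 0.5) does not reach this height (z outside [13, 17.5]); the cylinder at (3.5, -1) is not intersected at this z (z outside [19, 36]); Combining (union): only the 23.5×21 cube is present, so the union is just that shape — 1 connected region. The outline is a single polygon with 4 vertices. Extrusion per mm of travel: 0.4 × 0.24 / (π × 0.875²) = 0.039912. Accumulating E over each segment gives final E = 3.5522.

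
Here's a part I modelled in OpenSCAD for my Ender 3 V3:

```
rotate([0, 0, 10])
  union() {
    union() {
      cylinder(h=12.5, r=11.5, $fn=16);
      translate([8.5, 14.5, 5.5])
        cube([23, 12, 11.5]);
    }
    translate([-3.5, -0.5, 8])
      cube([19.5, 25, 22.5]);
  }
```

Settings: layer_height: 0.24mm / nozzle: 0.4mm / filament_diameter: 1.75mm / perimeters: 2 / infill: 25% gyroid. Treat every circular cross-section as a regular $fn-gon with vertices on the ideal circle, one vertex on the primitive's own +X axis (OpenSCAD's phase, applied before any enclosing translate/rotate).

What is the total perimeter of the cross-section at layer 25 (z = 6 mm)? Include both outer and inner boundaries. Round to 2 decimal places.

141.79 mm

At z = 6 mm: the r=11.5 cylinder contributes a regular 16-gon of circumradius 11.5 (perimeter = 2·16·11.500·sin(180°/16) = 71.79 mm); the cube at (8.5, 14.5) is present — its section is the full 23×12 rectangle (perimeter 70.00 mm); Combining (union): the 2 present regions are separate (no shared area or edge), so areas and boundary lengths simply add and each stays a separate island — boundary = 141.79 mm; the cube at (-3.5, -0.5) is absent (z outside [8, 30.5]); Taking the union: only that combined region is present, so the union is just that shape — boundary = 141.79 mm; (rotated 10° about Z; rotation is an isometry so areas/perimeters/island counts are preserved). Overall, the cross-section has 2 separate islands. Total boundary length (outer) = 141.79 mm.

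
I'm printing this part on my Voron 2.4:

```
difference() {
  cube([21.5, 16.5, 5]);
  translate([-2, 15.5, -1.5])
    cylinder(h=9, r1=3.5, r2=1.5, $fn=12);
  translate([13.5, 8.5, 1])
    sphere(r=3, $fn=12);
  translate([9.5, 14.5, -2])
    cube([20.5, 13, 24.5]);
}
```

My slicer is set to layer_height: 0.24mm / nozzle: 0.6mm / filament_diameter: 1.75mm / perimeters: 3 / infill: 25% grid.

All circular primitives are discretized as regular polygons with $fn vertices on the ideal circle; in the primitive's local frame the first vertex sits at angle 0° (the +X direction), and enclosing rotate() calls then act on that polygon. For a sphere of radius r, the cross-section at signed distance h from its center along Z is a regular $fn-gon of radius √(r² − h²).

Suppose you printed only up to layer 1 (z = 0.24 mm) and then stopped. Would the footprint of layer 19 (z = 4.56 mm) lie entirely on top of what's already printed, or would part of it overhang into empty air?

part overhangs

Compare the two slices. At z = 0.24: the cube (footprint 21.5×16.5) is included at this height (area 354.75 mm²); the cone at (-2, 15.5) contributes a regular 12-gon of circumradius 3.113 (interpolated between r1=3.5 and r2=1.5 at t=0.193) (area = (12/2)·3.113²·sin(360°/12) = 29.08 mm²); the sphere at (13.5, 8.5): section is a regular 12-gon, circumradius = √(r²−h²) = √(3²−0.76²) = 2.902 (area = (12/2)·2.902²·sin(360°/12) = 25.27 mm²); the cube at (9.5, 14.5) is present — its section is the full 20.5×13 rectangle (area 266.50 mm²); Taking the first minus the rest: starting from the 21.5×16.5 cube (354.75 mm²), the cone at (-2, 15.5) partially overlaps it — only the 2.63 mm² overlap (of its 29.08 mm²) is removed, clipping the outline; the r=3 sphere at (13.5, 8.5) lies wholly inside it (removes its full 25.27 mm² and its 18.03 mm outline becomes a hole wall); the 20.5×13 cube at (9.5, 14.5) partially overlaps it — only the 24.00 mm² overlap (of its 266.50 mm²) is removed, clipping the outline — area = 302.85 mm². At z = 4.56: the 21.5×16.5 cube contributes its full rectangle (area 354.75 mm²); the cone at (-2, 15.5) (r1=3.5→r2=1.5) has section circumradius 2.153 here — a regular 12-gon (area = (12/2)·2.153²·sin(360°/12) = 13.91 mm²); the sphere at (13.5, 8.5) is absent (|z−center|=3.560 > r=3); the 20.5×13 cube at (9.5, 14.5) contributes its full rectangle (area 266.50 mm²); After the difference (first − rest): starting from the 21.5×16.5 cube (354.75 mm²), the cone at (-2, 15.5) partially overlaps it — only the 0.09 mm² overlap (of its 13.91 mm²) is removed, clipping the outline; the 20.5×13 cube at (9.5, 14.5) partially overlaps it — only the 24.00 mm² overlap (of its 266.50 mm²) is removed, clipping the outline — area = 330.66 mm². Checking containment: at z = 4.56 the cross-section extends beyond the z = 0.24 cross-section by about 27.81 mm².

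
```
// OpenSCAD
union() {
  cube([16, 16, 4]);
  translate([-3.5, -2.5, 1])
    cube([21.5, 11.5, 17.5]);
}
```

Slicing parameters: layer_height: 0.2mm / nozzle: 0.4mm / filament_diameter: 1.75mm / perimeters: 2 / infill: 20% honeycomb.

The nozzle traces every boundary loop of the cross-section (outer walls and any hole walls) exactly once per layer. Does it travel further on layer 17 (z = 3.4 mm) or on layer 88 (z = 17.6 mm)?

Layer 17 (z = 3.4): the 16×16 cube contributes its full rectangle (perimeter 64.00 mm); the cube at (-3.5, -2.5) is present — its section is the full 21.5×11.5 rectangle (perimeter 66.00 mm); Merging all regions: the regions partially overlap (shared area 144.00 mm²), so the edge portions inside another operand are dropped and the merged outline is re-measured after clipping — boundary = 80.00 mm. So its perimeter = 80.00 mm. Layer 88 (z = 17.6): the cube is absent (z outside [0, 4]); the cube at (-3.5, -2.5) is present — its section is the full 21.5×11.5 rectangle (perimeter 66.00 mm); Merging all regions: only the 21.5×11.5 cube at (-3.5, -2.5) is present, so the union is just that shape — boundary = 66.00 mm. So its perimeter = 66.00 mm. Layer 17 is larger (80.00 vs 66.00 mm).

layer 17 (z = 3.4 mm)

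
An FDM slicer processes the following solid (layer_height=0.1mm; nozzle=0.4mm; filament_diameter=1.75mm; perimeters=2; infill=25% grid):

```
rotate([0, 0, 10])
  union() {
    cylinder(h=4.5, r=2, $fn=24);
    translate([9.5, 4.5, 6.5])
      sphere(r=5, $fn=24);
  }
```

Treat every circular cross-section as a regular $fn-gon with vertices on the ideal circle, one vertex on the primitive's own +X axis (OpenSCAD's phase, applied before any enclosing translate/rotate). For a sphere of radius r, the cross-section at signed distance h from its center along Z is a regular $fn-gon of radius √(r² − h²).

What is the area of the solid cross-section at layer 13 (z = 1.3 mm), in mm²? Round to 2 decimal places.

At z = 1.3 mm: the cylinder: section is a regular 24-gon, circumradius r=2 (area = (24/2)·2.000²·sin(360°/24) = 12.42 mm²); the sphere at (9.5, 4.5) is not intersected at this z (|z−center|=5.200 > r=5); Taking the union: only the r=2 cylinder is present, so the union is just that shape — area = 12.42 mm²; (whole slice rotated 10° about Z — lengths, areas and connectivity unchanged). Overall, the cross-section is a single solid region. Net area = 12.42 mm².

12.42 mm²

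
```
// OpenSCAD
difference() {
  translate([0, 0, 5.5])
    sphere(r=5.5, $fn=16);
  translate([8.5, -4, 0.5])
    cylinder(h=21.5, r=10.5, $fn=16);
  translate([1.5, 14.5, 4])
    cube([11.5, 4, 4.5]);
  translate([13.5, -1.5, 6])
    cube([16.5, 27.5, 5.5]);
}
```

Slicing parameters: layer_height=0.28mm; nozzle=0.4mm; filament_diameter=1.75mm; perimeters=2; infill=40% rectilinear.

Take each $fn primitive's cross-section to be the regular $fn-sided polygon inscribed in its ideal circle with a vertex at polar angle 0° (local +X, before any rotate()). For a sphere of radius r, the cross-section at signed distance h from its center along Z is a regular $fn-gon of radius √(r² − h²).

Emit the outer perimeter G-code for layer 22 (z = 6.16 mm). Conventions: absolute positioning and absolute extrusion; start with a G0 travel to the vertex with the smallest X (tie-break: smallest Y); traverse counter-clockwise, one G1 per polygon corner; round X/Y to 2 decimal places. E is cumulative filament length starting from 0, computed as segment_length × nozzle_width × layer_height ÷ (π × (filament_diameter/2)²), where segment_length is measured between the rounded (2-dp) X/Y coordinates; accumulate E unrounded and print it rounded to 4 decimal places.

At z = 6.16 mm: the r=5.5 sphere slices to a regular 16-gon of circumradius 5.460 (√(r²−h²) with h=0.66 from center); the r=10.5 cylinder at (8.5, -4) contributes a regular 16-gon of circumradius 10.5; the cube at (1.5, 14.5) (footprint 11.5×4) is included at this height; the 16.5×27.5 cube at (13.5, -1.5) contributes its full rectangle; Taking the first minus the rest: starting from the r=5.5 sphere, the r=10.5 cylinder at (8.5, -4) partially overlaps it — only the 50.88 mm² overlap (of its 337.53 mm²) is removed, clipping the outline; the 11.5×4 cube at (1.5, 14.5) misses the remaining region (no effect); the 16.5×27.5 cube at (13.5, -1.5) misses the remaining region (no effect) — 1 connected region. The outline is a single polygon with 14 vertices. Extrusion per mm of travel: 0.4 × 0.28 / (π × 0.875²) = 0.046564. Accumulating E over each segment gives final E = 1.3775.

G0 X-5.46 Y0.00 Z6.16
G1 X-5.04 Y-2.09 E0.0993
G1 X-3.86 Y-3.86 E0.1983
G1 X-2.09 Y-5.04 E0.2974
G1 X-1.78 Y-5.11 E0.3122
G1 X-2.00 Y-4.00 E0.3649
G1 X-1.20 Y0.02 E0.5557
G1 X1.08 Y3.42 E0.7463
G1 X2.79 Y4.57 E0.8423
G1 X2.09 Y5.04 E0.8816
G1 X0.00 Y5.46 E0.9808
G1 X-2.09 Y5.04 E1.0801
G1 X-3.86 Y3.86 E1.1791
G1 X-5.04 Y2.09 E1.2782
G1 X-5.46 Y0.00 E1.3775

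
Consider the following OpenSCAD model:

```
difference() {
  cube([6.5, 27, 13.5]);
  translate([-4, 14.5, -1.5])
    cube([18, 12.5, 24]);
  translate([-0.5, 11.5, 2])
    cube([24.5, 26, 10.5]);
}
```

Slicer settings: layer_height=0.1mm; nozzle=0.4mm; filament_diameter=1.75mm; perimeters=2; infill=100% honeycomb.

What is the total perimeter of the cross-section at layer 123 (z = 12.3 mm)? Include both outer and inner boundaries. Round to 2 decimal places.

At z = 12.3 mm: the cube is present — its section is the full 6.5×27 rectangle (perimeter 67.00 mm); the cube at (-4, 14.5) (footprint 18×12.5) is included at this height (perimeter 61.00 mm); the 24.5×26 cube at (-0.5, 11.5) contributes its full rectangle (perimeter 101.00 mm); Subtracting the remaining from the first: starting from the 6.5×27 cube, the 18×12.5 cube at (-4, 14.5) partially overlaps it — only the 81.25 mm² overlap (of its 225.00 mm²) is removed, clipping the outline; the 24.5×26 cube at (-0.5, 11.5) partially overlaps it — only the 19.50 mm² overlap (of its 637.00 mm²) is removed, clipping the outline — boundary = 36.00 mm. Overall, the cross-section is a single solid region. Total boundary length (outer) = 36.00 mm.

36.00 mm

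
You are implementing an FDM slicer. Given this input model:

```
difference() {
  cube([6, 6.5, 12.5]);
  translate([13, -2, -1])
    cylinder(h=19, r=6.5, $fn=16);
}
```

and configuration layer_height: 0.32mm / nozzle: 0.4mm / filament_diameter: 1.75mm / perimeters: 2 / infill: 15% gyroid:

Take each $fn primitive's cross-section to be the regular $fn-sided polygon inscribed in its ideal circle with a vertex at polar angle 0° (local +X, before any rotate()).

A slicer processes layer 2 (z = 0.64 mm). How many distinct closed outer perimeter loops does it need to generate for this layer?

1

At z = 0.64 mm: the cube is present — its section is the full 6×6.5 rectangle; the r=6.5 cylinder at (13, -2) contributes a regular 16-gon of circumradius 6.5; After the difference (first − rest): starting from the 6×6.5 cube, the r=6.5 cylinder at (13, -2) misses the remaining region (no effect) — 1 connected region. The result has 1 disconnected region.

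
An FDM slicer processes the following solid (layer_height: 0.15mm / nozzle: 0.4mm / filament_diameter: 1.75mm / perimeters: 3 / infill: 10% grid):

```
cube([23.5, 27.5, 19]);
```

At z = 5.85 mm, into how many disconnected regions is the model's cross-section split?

1

At z = 5.85 mm: the cube (footprint 23.5×27.5) is included at this height. The result has 1 disconnected region.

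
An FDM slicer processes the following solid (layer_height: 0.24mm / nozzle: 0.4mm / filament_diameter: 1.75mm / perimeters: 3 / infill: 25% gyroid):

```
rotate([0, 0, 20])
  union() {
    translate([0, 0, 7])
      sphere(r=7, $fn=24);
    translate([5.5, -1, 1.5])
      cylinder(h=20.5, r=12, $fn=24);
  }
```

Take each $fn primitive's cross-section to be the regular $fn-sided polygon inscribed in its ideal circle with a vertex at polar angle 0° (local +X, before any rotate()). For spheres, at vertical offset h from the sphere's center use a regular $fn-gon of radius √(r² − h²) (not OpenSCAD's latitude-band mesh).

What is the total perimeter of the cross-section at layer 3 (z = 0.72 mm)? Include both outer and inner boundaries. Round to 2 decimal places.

At z = 0.72 mm: the r=7 sphere slices to a regular 24-gon of circumradius 3.092 (√(r²−h²) with h=6.28 from center) (perimeter = 2·24·3.092·sin(180°/24) = 19.37 mm); the cylinder at (5.5, -1) does not reach this height (z outside [1.5, 22]); Taking the union: only the r=7 sphere is present, so the union is just that shape — boundary = 19.37 mm; (whole slice rotated 20° about Z — lengths, areas and connectivity unchanged). Overall, the cross-section is a single solid region. Total boundary length (outer) = 19.37 mm.

19.37 mm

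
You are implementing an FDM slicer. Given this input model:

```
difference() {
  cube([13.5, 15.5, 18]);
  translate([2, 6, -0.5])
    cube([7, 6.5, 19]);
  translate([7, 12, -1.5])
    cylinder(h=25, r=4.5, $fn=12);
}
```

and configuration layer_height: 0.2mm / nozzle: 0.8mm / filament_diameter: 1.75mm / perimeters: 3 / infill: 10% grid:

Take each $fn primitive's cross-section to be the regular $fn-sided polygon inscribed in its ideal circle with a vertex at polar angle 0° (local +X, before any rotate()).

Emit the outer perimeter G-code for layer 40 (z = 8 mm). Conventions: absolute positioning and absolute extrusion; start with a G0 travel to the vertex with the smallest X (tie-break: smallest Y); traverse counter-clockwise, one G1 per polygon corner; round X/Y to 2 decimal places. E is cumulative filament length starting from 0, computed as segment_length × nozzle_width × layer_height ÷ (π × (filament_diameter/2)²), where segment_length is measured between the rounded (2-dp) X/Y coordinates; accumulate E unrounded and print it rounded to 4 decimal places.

G0 X0.00 Y0.00 Z8.00
G1 X13.50 Y0.00 E0.8980
G1 X13.50 Y15.50 E1.9291
G1 X9.65 Y15.50 E2.1852
G1 X10.90 Y14.25 E2.3028
G1 X11.50 Y12.00 E2.4577
G1 X10.90 Y9.75 E2.6126
G1 X9.25 Y8.10 E2.7678
G1 X9.00 Y8.04 E2.7849
G1 X9.00 Y6.00 E2.9206
G1 X2.00 Y6.00 E3.3863
G1 X2.00 Y12.50 E3.8186
G1 X2.63 Y12.50 E3.8605
G1 X3.10 Y14.25 E3.9811
G1 X4.35 Y15.50 E4.0987
G1 X0.00 Y15.50 E4.3880
G1 X0.00 Y0.00 E5.4191

At z = 8 mm: the cube is present — its section is the full 13.5×15.5 rectangle; the cube at (2, 6) (footprint 7×6.5) is included at this height; the cylinder at (7, 12): section is a regular 12-gon, circumradius r=4.5; Taking the first minus the rest: starting from the 13.5×15.5 cube, the 7×6.5 cube at (2, 6) lies wholly inside it (removes its full 45.50 mm² and its 27.00 mm outline becomes a hole wall); the r=4.5 cylinder at (7, 12) partially overlaps it — only the 30.58 mm² overlap (of its 60.75 mm²) is removed, clipping the outline — 1 connected region. The outline is a single polygon with 16 vertices. Extrusion per mm of travel: 0.8 × 0.2 / (π × 0.875²) = 0.066520. Accumulating E over each segment gives final E = 5.4191.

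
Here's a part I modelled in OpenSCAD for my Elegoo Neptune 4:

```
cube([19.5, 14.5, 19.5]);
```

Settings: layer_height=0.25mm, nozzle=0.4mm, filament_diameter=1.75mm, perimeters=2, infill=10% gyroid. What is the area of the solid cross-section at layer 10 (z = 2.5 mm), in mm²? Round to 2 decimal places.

At z = 2.5 mm: the cube (footprint 19.5×14.5) is included at this height (area 282.75 mm²). Overall, the cross-section is a single solid region. Net area = 282.75 mm².

282.75 mm²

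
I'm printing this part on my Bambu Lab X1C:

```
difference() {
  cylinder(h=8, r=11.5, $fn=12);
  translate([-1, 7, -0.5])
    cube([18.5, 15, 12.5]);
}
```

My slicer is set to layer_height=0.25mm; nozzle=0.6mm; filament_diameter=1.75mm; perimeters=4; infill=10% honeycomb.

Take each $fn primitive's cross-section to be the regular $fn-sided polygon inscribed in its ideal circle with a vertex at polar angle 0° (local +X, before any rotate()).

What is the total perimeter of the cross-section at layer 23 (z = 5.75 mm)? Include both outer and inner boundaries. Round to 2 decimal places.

74.20 mm

At z = 5.75 mm: the r=11.5 cylinder gives a regular 12-gon of circumradius 11.5 (constant along its height) (perimeter = 2·12·11.500·sin(180°/12) = 71.43 mm); the cube at (-1, 7) (footprint 18.5×15) is included at this height (perimeter 67.00 mm); Subtracting the remaining from the first: starting from the r=11.5 cylinder, the 18.5×15 cube at (-1, 7) partially overlaps it — only the 30.19 mm² overlap (of its 277.50 mm²) is removed, clipping the outline — boundary = 74.20 mm. Overall, the cross-section is a single solid region. Total boundary length (outer) = 74.20 mm.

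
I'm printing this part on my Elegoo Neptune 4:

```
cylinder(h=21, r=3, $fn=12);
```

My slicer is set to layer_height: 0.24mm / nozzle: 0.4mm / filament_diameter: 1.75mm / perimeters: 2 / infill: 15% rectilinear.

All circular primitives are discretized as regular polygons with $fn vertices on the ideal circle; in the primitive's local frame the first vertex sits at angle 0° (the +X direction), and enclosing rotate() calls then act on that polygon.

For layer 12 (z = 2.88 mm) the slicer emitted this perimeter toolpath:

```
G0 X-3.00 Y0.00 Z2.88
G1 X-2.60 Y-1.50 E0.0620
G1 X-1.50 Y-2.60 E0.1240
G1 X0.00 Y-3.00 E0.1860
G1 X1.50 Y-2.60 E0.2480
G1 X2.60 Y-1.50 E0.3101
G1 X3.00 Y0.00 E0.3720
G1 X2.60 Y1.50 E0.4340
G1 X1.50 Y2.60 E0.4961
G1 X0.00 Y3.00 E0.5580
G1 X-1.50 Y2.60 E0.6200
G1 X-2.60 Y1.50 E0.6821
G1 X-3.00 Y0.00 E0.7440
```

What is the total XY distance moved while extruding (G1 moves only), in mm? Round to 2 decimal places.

Sum the Euclidean lengths of each G1 segment: total = 18.64 mm.

18.64 mm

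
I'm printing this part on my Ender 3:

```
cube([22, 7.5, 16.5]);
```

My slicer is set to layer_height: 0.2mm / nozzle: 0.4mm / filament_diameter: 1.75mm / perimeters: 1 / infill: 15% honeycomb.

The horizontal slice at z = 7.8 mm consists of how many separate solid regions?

At z = 7.8 mm: the cube (footprint 22×7.5) is included at this height. The result has 1 disconnected region.

1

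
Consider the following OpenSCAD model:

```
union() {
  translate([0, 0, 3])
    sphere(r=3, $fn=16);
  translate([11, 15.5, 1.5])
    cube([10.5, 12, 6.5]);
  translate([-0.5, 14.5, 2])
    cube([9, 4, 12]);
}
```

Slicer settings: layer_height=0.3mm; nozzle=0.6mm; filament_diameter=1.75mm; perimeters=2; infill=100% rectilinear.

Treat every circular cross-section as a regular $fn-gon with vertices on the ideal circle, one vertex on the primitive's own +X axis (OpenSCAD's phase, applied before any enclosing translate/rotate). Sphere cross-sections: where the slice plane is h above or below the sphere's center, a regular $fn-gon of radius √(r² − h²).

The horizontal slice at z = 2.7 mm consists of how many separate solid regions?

3

At z = 2.7 mm: the r=3 sphere slices to a regular 16-gon of circumradius 2.985 (√(r²−h²) with h=0.3 from center); the cube at (11, 15.5) is present — its section is the full 10.5×12 rectangle; the cube at (-0.5, 14.5) (footprint 9×4) is included at this height; Taking the union: the 3 present regions are separate (no shared area or edge), so areas and boundary lengths simply add and each stays a separate island — 3 connected regions. The result has 3 disconnected regions.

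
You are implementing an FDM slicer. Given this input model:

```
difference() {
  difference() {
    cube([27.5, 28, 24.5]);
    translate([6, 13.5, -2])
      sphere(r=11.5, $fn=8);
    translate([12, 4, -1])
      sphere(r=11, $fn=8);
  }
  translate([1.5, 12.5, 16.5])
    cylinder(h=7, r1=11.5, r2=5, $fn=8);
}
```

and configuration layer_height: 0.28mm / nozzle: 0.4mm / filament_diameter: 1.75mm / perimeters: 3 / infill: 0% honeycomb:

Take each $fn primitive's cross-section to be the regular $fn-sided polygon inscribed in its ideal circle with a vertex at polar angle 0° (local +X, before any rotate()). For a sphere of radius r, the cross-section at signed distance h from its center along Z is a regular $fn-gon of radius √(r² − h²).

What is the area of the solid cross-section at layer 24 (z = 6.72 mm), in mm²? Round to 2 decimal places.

At z = 6.72 mm: the 27.5×28 cube contributes its full rectangle (area 770.00 mm²); the sphere at (6, 13.5): section is a regular 8-gon, circumradius = √(r²−h²) = √(11.5²−8.72²) = 7.497 (area = (8/2)·7.497²·sin(360°/8) = 158.99 mm²); the sphere at (12, 4): section is a regular 8-gon, circumradius = √(r²−h²) = √(11²−7.72²) = 7.836 (area = (8/2)·7.836²·sin(360°/8) = 173.67 mm²); Taking the first minus the rest: starting from the 27.5×28 cube (770.00 mm²), the r=11.5 sphere at (6, 13.5) partially overlaps it — only the 153.58 mm² overlap (of its 158.99 mm²) is removed, clipping the outline; the r=11 sphere at (12, 4) partially overlaps it — only the 121.79 mm² overlap (of its 173.67 mm²) is removed, clipping the outline — area = 494.63 mm²; the cone at (1.5, 12.5) is not intersected at this z (z outside [16.5, 23.5]); Taking the first minus the rest: none of the subtracted shapes is present at this height, so that combined region is unchanged — area = 494.63 mm². Overall, the cross-section has 2 separate islands. Net area = 494.63 mm².

494.63 mm²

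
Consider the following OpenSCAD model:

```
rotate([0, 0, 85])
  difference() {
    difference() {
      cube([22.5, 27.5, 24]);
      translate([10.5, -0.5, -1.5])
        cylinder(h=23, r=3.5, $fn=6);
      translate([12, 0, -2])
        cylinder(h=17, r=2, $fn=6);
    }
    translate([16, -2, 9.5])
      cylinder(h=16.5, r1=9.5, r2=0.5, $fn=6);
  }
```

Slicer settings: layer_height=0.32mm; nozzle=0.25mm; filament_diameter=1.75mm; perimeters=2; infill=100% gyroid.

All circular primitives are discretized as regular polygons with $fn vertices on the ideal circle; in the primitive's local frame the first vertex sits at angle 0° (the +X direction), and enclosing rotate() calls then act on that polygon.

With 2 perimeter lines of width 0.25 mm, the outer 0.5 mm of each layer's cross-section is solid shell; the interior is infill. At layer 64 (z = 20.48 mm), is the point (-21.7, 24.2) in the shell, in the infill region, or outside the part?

At z = 20.48 mm: the 22.5×27.5 cube contributes its full rectangle; the r=3.5 cylinder at (10.5, -0.5) gives a regular 6-gon of circumradius 3.5 (constant along its height); the cylinder at (12, 0) is absent (z outside [-2, 15]); Taking the first minus the rest: starting from the 22.5×27.5 cube, the r=3.5 cylinder at (10.5, -0.5) partially overlaps it — only the 12.56 mm² overlap (of its 31.83 mm²) is removed, clipping the outline — 1 connected region; the cone at (16, -2) contributes a regular 6-gon of circumradius 3.511 (interpolated between r1=9.5 and r2=0.5 at t=0.665); Taking the first minus the rest: starting from the result so far, the cone at (16, -2) partially overlaps it — only the 4.28 mm² overlap (of its 32.03 mm²) is removed, clipping the outline — 1 connected region; (whole slice rotated 85° about Z — lengths, areas and connectivity unchanged). Overall, the cross-section is a single solid region. Undo the 85° rotation: the query point maps to (22.217, 23.727) in the un-rotated model frame. The nearest boundary edge runs (22.50, 27.50)→(22.50, 0.00); distance from the point to it = 0.28 mm. The point is inside the cross-section, 0.28 mm from the nearest boundary — within the 0.5 mm shell band (2 × 0.25).

shell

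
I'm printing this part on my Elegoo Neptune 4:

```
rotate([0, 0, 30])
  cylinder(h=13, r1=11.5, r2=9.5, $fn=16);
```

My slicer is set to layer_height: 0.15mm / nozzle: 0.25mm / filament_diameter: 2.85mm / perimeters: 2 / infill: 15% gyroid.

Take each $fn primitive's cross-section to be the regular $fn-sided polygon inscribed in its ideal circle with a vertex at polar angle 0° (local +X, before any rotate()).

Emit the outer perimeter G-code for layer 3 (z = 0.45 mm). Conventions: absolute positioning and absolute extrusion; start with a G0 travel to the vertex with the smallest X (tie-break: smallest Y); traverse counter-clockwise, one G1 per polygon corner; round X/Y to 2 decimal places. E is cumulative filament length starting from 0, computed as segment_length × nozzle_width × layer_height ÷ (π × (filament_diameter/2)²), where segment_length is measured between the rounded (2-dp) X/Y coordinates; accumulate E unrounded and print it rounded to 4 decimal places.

G0 X-11.33 Y-1.49 Z0.45
G1 X-9.90 Y-5.72 E0.0262
G1 X-6.96 Y-9.07 E0.0524
G1 X-2.96 Y-11.04 E0.0787
G1 X1.49 Y-11.33 E0.1049
G1 X5.72 Y-9.90 E0.1311
G1 X9.07 Y-6.96 E0.1573
G1 X11.04 Y-2.96 E0.1835
G1 X11.33 Y1.49 E0.2097
G1 X9.90 Y5.72 E0.2360
G1 X6.96 Y9.07 E0.2622
G1 X2.96 Y11.04 E0.2884
G1 X-1.49 Y11.33 E0.3146
G1 X-5.72 Y9.90 E0.3409
G1 X-9.07 Y6.96 E0.3671
G1 X-11.04 Y2.96 E0.3933
G1 X-11.33 Y-1.49 E0.4195

At z = 0.45 mm: the cone: at t=0.035 of its height the radius interpolates to r₁+(r₂−r₁)t = 11.431, giving a regular 16-gon of that circumradius; (rotated 30° about Z; rotation is an isometry so areas/perimeters/island counts are preserved). The outline is a single polygon with 16 vertices. Extrusion per mm of travel: 0.25 × 0.15 / (π × 1.425²) = 0.005878. Accumulating E over each segment gives final E = 0.4195.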